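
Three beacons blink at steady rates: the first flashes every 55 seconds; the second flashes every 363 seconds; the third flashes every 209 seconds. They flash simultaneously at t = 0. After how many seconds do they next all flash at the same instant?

34485 seconds

We need the least common multiple of the intervals.
55 = 5 × 11
363 = 3 × 11^2
209 = 11 × 19
LCM(55, 363, 209) = 3 × 5 × 11^2 × 19 = 34485.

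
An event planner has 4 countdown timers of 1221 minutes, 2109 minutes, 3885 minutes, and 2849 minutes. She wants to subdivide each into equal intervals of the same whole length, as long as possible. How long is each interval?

37 minutes

The interval must divide each timer length; the longest such is the gcd.
1221 = 3 × 11 × 37
2109 = 3 × 19 × 37
3885 = 3 × 5 × 7 × 37
2849 = 7 × 11 × 37
gcd(1221, 2109, 3885, 2849) = 37.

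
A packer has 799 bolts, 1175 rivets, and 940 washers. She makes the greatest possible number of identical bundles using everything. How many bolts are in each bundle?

17

Number of bundles = gcd(799, 1175, 940).
799 = 17 × 47
1175 = 5^2 × 47
940 = 2^2 × 5 × 47
gcd(799, 1175, 940) = 47.
bolts per bundle = 799 / 47 = 17.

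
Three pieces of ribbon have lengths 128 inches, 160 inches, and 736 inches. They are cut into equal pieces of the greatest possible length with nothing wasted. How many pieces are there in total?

32

Piece length = gcd(128, 160, 736).
128 = 2^7
160 = 2^5 × 5
736 = 2^5 × 23
gcd(128, 160, 736) = 2^5 = 32.
Total pieces = 128/32 + 160/32 + 736/32 = 4 + 5 + 23 = 32.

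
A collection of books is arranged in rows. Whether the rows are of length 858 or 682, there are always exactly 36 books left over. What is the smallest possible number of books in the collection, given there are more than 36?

26634

N − 36 must be a common multiple of 858 and 682.
858 = 2 × 3 × 11 × 13
682 = 2 × 11 × 31
LCM(858, 682) = 2 × 3 × 11 × 13 × 31 = 26598.
Smallest N > 36 is LCM + 36 = 26598 + 36 = 26634.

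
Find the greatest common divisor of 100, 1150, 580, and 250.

10

100 = 2^2 × 5^2
1150 = 2 × 5^2 × 23
580 = 2^2 × 5 × 29
250 = 2 × 5^3
gcd(100, 1150, 580, 250) = 2 × 5 = 10.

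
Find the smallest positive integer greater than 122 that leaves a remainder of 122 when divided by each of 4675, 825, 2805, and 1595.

406847

N − 122 must be a common multiple of 4675, 825, 2805, and 1595.
4675 = 5^2 × 11 × 17
825 = 3 × 5^2 × 11
2805 = 3 × 5 × 11 × 17
1595 = 5 × 11 × 29
LCM(4675, 825, 2805, 1595) = 3 × 5^2 × 11 × 17 × 29 = 406725.
Smallest N > 122 is LCM + 122 = 406725 + 122 = 406847.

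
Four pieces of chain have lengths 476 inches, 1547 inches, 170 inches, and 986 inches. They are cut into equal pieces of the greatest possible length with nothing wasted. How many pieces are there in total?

Piece length = gcd(476, 1547, 170, 986).
476 = 2^2 × 7 × 17
1547 = 7 × 13 × 17
170 = 2 × 5 × 17
986 = 2 × 17 × 29
gcd(476, 1547, 170, 986) = 17.
Total pieces = 476/17 + 1547/17 + 170/17 + 986/17 = 28 + 91 + 10 + 58 = 187.

187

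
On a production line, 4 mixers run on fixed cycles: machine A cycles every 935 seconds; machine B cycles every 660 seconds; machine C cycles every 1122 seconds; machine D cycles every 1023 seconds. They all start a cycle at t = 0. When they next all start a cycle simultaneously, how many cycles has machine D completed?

They are all back at their starting positions together after one LCM of the periods.
935 = 5 × 11 × 17
660 = 2^2 × 3 × 5 × 11
1122 = 2 × 3 × 11 × 17
1023 = 3 × 11 × 31
LCM(935, 660, 1122, 1023) = 2^2 × 3 × 5 × 11 × 17 × 31 = 347820.
Cycles for period 1023: 347820 / 1023 = 340.

340 cycles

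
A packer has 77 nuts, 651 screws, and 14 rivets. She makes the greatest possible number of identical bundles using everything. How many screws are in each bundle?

Number of bundles = gcd(77, 651, 14).
77 = 7 × 11
651 = 3 × 7 × 31
14 = 2 × 7
gcd(77, 651, 14) = 7.
screws per bundle = 651 / 7 = 93.

93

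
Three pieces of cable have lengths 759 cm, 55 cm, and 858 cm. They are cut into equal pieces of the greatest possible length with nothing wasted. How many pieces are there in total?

Piece length = gcd(759, 55, 858).
759 = 3 × 11 × 23
55 = 5 × 11
858 = 2 × 3 × 11 × 13
gcd(759, 55, 858) = 11.
Total pieces = 759/11 + 55/11 + 858/11 = 69 + 5 + 78 = 152.

152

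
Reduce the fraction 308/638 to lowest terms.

308 = 2^2 × 7 × 11
638 = 2 × 11 × 29
gcd(308, 638) = 2 × 11 = 22.
Divide numerator and denominator by 22: 308/638 = 14/29.

14/29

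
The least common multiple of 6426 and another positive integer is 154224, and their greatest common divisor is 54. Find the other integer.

gcd × lcm = product of the two integers, so the other integer is (54 × 154224) / 6426 = 1296.

1296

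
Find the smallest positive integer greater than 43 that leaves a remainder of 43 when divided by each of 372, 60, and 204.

31663

N − 43 must be a common multiple of 372, 60, and 204.
372 = 2^2 × 3 × 31
60 = 2^2 × 3 × 5
204 = 2^2 × 3 × 17
LCM(372, 60, 204) = 2^2 × 3 × 5 × 17 × 31 = 31620.
Smallest N > 43 is LCM + 43 = 31620 + 43 = 31663.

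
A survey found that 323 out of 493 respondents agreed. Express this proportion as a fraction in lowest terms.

323 = 17 × 19
493 = 17 × 29
gcd(323, 493) = 17.
Divide numerator and denominator by 17: 323/493 = 19/29.

19/29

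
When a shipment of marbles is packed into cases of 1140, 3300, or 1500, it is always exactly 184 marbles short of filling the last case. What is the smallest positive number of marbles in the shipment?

313316

Being 184 short of a full case of size k means N ≡ −184 (mod k), i.e. N + 184 is a multiple of each size.
1140 = 2^2 × 3 × 5 × 19
3300 = 2^2 × 3 × 5^2 × 11
1500 = 2^2 × 3 × 5^3
LCM(1140, 3300, 1500) = 2^2 × 3 × 5^3 × 11 × 19 = 313500.
Smallest positive N is 313500 − 184 = 313316.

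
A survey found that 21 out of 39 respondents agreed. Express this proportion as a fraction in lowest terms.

7/13

21 = 3 × 7
39 = 3 × 13
gcd(21, 39) = 3.
Divide numerator and denominator by 3: 21/39 = 7/13.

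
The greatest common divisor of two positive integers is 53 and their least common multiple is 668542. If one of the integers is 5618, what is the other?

For two integers, gcd × lcm = product, so the other is (53 × 668542) / 5618 = 35432726 / 5618 = 6307.

6307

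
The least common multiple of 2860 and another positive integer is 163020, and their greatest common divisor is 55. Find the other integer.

3135

gcd × lcm = product of the two integers, so the other integer is (55 × 163020) / 2860 = 3135.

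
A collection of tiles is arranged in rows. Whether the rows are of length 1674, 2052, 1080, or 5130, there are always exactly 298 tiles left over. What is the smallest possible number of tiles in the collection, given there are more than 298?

N − 298 must be a common multiple of 1674, 2052, 1080, and 5130.
1674 = 2 × 3^3 × 31
2052 = 2^2 × 3^3 × 19
1080 = 2^3 × 3^3 × 5
5130 = 2 × 3^3 × 5 × 19
LCM(1674, 2052, 1080, 5130) = 2^3 × 3^3 × 5 × 19 × 31 = 636120.
Smallest N > 298 is LCM + 298 = 636120 + 298 = 636418.

636418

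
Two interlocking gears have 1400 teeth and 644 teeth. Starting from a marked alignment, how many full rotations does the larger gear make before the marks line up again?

23 rotations

The first common completion time is the LCM of the periods.
1400 = 2^3 × 5^2 × 7
644 = 2^2 × 7 × 23
LCM(1400, 644) = 2^3 × 5^2 × 7 × 23 = 32200.
Rotations for period 1400: 32200 / 1400 = 23.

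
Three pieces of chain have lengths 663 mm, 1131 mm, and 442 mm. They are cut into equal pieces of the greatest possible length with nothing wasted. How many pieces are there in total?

Piece length = gcd(663, 1131, 442).
663 = 3 × 13 × 17
1131 = 3 × 13 × 29
442 = 2 × 13 × 17
gcd(663, 1131, 442) = 13.
Total pieces = 663/13 + 1131/13 + 442/13 = 51 + 87 + 34 = 172.

172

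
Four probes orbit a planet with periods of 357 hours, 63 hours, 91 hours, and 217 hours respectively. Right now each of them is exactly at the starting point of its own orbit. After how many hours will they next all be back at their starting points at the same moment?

431613 hours

The first simultaneous occurrence is after LCM of the individual periods.
357 = 3 × 7 × 17
63 = 3^2 × 7
91 = 7 × 13
217 = 7 × 31
LCM(357, 63, 91, 217) = 3^2 × 7 × 13 × 17 × 31 = 431613.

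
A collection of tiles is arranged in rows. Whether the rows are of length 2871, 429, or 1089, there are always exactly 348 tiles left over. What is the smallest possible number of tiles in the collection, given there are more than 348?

N − 348 must be a common multiple of 2871, 429, and 1089.
2871 = 3^2 × 11 × 29
429 = 3 × 11 × 13
1089 = 3^2 × 11^2
LCM(2871, 429, 1089) = 3^2 × 11^2 × 13 × 29 = 410553.
Smallest N > 348 is LCM + 348 = 410553 + 348 = 410901.

410901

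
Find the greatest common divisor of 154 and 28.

14

154 = 2 × 7 × 11
28 = 2^2 × 7
gcd(154, 28) = 2 × 7 = 14.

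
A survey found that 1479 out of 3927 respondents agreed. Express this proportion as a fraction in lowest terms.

29/77

1479 = 3 × 17 × 29
3927 = 3 × 7 × 11 × 17
gcd(1479, 3927) = 3 × 17 = 51.
Divide numerator and denominator by 51: 1479/3927 = 29/77.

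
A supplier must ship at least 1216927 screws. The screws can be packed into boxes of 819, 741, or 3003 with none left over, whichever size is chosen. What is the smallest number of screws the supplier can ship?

The number of screws must be a common multiple of 819, 741, and 3003, so a multiple of their LCM.
819 = 3^2 × 7 × 13
741 = 3 × 13 × 19
3003 = 3 × 7 × 11 × 13
LCM(819, 741, 3003) = 3^2 × 7 × 11 × 13 × 19 = 171171.
Smallest multiple of 171171 that is ≥ 1216927: ⌈1216927/171171⌉ × 171171 = 8 × 171171 = 1369368.

1369368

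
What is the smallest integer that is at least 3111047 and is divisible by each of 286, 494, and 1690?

3178890

The integer must be a common multiple of 286, 494, and 1690, so a multiple of their LCM.
286 = 2 × 11 × 13
494 = 2 × 13 × 19
1690 = 2 × 5 × 13^2
LCM(286, 494, 1690) = 2 × 5 × 11 × 13^2 × 19 = 353210.
Smallest multiple of 353210 that is ≥ 3111047: ⌈3111047/353210⌉ × 353210 = 9 × 353210 = 3178890.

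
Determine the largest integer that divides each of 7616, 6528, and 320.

64

7616 = 2^6 × 7 × 17
6528 = 2^7 × 3 × 17
320 = 2^6 × 5
gcd(7616, 6528, 320) = 2^6 = 64.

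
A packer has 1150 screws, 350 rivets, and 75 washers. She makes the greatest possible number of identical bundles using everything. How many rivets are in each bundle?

Number of bundles = gcd(1150, 350, 75).
1150 = 2 × 5^2 × 23
350 = 2 × 5^2 × 7
75 = 3 × 5^2
gcd(1150, 350, 75) = 5^2 = 25.
rivets per bundle = 350 / 25 = 14.

14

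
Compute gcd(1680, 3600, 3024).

1680 = 2^4 × 3 × 5 × 7
3600 = 2^4 × 3^2 × 5^2
3024 = 2^4 × 3^3 × 7
gcd(1680, 3600, 3024) = 2^4 × 3 = 48.

48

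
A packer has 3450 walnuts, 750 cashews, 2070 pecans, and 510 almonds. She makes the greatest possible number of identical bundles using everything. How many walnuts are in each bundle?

115

Number of bundles = gcd(3450, 750, 2070, 510).
3450 = 2 × 3 × 5^2 × 23
750 = 2 × 3 × 5^3
2070 = 2 × 3^2 × 5 × 23
510 = 2 × 3 × 5 × 17
gcd(3450, 750, 2070, 510) = 2 × 3 × 5 = 30.
walnuts per bundle = 3450 / 30 = 115.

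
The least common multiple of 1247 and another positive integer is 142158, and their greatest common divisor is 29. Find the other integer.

3306

gcd × lcm = product of the two integers, so the other integer is (29 × 142158) / 1247 = 3306.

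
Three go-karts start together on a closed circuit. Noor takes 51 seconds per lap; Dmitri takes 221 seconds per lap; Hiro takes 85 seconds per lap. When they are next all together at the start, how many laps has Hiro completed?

The first common completion time is the LCM of the periods.
51 = 3 × 17
221 = 13 × 17
85 = 5 × 17
LCM(51, 221, 85) = 3 × 5 × 13 × 17 = 3315.
Laps for period 85: 3315 / 85 = 39.

39 laps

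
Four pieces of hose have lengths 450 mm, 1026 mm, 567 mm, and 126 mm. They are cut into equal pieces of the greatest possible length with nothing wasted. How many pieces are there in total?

Piece length = gcd(450, 1026, 567, 126).
450 = 2 × 3^2 × 5^2
1026 = 2 × 3^3 × 19
567 = 3^4 × 7
126 = 2 × 3^2 × 7
gcd(450, 1026, 567, 126) = 3^2 = 9.
Total pieces = 450/9 + 1026/9 + 567/9 + 126/9 = 50 + 114 + 63 + 14 = 241.

241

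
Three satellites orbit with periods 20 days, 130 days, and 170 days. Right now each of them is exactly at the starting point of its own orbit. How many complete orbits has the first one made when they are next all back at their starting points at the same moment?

221 orbits

The first common completion time is the LCM of the periods.
20 = 2^2 × 5
130 = 2 × 5 × 13
170 = 2 × 5 × 17
LCM(20, 130, 170) = 2^2 × 5 × 13 × 17 = 4420.
Orbits for period 20: 4420 / 20 = 221.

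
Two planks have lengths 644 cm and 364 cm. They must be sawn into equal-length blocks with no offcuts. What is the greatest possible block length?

This is the greatest common divisor of 644 and 364.
644 = 2^2 × 7 × 23
364 = 2^2 × 7 × 13
gcd(644, 364) = 2^2 × 7 = 28.

28 cm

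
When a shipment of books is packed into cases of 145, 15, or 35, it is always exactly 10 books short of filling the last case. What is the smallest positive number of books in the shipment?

Being 10 short of a full case of size k means N ≡ −10 (mod k), i.e. N + 10 is a multiple of each size.
145 = 5 × 29
15 = 3 × 5
35 = 5 × 7
LCM(145, 15, 35) = 3 × 5 × 7 × 29 = 3045.
Smallest positive N is 3045 − 10 = 3035.

3035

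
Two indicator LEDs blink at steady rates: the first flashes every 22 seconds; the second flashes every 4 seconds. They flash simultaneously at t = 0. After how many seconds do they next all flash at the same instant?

44 seconds

They coincide at every common multiple of the periods; the first is the LCM.
22 = 2 × 11
4 = 2^2
LCM(22, 4) = 2^2 × 11 = 44.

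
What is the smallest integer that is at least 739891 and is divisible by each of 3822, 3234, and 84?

756756

The integer must be a common multiple of 3822, 3234, and 84, so a multiple of their LCM.
3822 = 2 × 3 × 7^2 × 13
3234 = 2 × 3 × 7^2 × 11
84 = 2^2 × 3 × 7
LCM(3822, 3234, 84) = 2^2 × 3 × 7^2 × 11 × 13 = 84084.
Smallest multiple of 84084 that is ≥ 739891: ⌈739891/84084⌉ × 84084 = 9 × 84084 = 756756.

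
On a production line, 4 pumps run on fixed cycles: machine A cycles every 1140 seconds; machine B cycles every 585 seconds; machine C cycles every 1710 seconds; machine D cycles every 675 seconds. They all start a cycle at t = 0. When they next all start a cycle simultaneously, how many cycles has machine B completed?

They are all back at their starting positions together after one LCM of the periods.
1140 = 2^2 × 3 × 5 × 19
585 = 3^2 × 5 × 13
1710 = 2 × 3^2 × 5 × 19
675 = 3^3 × 5^2
LCM(1140, 585, 1710, 675) = 2^2 × 3^3 × 5^2 × 13 × 19 = 666900.
Cycles for period 585: 666900 / 585 = 1140.

1140 cycles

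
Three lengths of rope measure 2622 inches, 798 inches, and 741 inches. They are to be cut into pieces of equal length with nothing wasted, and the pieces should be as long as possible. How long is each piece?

57 inches

The greatest length dividing all of 2622, 798, and 741 is their gcd.
2622 = 2 × 3 × 19 × 23
798 = 2 × 3 × 7 × 19
741 = 3 × 13 × 19
gcd(2622, 798, 741) = 3 × 19 = 57.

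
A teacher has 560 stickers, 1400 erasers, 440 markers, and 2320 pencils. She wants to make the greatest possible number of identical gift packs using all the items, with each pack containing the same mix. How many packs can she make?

40 packs

The pack count must divide each quantity, so the greatest is gcd(560, 1400, 440, 2320).
560 = 2^4 × 5 × 7
1400 = 2^3 × 5^2 × 7
440 = 2^3 × 5 × 11
2320 = 2^4 × 5 × 29
gcd(560, 1400, 440, 2320) = 2^3 × 5 = 40.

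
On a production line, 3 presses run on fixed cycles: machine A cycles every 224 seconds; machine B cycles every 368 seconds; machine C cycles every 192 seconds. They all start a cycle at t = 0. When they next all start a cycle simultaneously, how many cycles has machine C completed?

161 cycles

The first common completion time is the LCM of the periods.
224 = 2^5 × 7
368 = 2^4 × 23
192 = 2^6 × 3
LCM(224, 368, 192) = 2^6 × 3 × 7 × 23 = 30912.
Cycles for period 192: 30912 / 192 = 161.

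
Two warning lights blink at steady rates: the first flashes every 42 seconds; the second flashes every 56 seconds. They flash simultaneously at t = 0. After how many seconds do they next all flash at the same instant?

168 seconds

The first simultaneous occurrence is after LCM of the individual periods.
42 = 2 × 3 × 7
56 = 2^3 × 7
LCM(42, 56) = 2^3 × 3 × 7 = 168.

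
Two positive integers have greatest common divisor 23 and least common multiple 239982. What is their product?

For any two positive integers, gcd × lcm = product = 23 × 239982 = 5519586.

5519586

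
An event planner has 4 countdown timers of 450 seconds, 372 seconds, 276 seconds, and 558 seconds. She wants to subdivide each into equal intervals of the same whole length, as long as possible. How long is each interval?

The interval must divide each timer length; the longest such is the gcd.
450 = 2 × 3^2 × 5^2
372 = 2^2 × 3 × 31
276 = 2^2 × 3 × 23
558 = 2 × 3^2 × 31
gcd(450, 372, 276, 558) = 2 × 3 = 6.

6 seconds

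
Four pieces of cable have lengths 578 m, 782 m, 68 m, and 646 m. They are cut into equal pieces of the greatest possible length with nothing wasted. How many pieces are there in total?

Piece length = gcd(578, 782, 68, 646).
578 = 2 × 17^2
782 = 2 × 17 × 23
68 = 2^2 × 17
646 = 2 × 17 × 19
gcd(578, 782, 68, 646) = 2 × 17 = 34.
Total pieces = 578/34 + 782/34 + 68/34 + 646/34 = 17 + 23 + 2 + 19 = 61.

61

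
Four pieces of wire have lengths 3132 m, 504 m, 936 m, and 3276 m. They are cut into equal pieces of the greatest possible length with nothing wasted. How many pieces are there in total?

218

Piece length = gcd(3132, 504, 936, 3276).
3132 = 2^2 × 3^3 × 29
504 = 2^3 × 3^2 × 7
936 = 2^3 × 3^2 × 13
3276 = 2^2 × 3^2 × 7 × 13
gcd(3132, 504, 936, 3276) = 2^2 × 3^2 = 36.
Total pieces = 3132/36 + 504/36 + 936/36 + 3276/36 = 87 + 14 + 26 + 91 = 218.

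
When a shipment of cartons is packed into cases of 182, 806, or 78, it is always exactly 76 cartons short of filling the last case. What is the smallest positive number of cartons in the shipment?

Being 76 short of a full case of size k means N ≡ −76 (mod k), i.e. N + 76 is a multiple of each size.
182 = 2 × 7 × 13
806 = 2 × 13 × 31
78 = 2 × 3 × 13
LCM(182, 806, 78) = 2 × 3 × 7 × 13 × 31 = 16926.
Smallest positive N is 16926 − 76 = 16850.

16850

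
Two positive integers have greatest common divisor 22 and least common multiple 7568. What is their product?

166496

For any two positive integers, gcd × lcm = product = 22 × 7568 = 166496.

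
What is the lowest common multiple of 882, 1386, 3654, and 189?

882 = 2 × 3^2 × 7^2
1386 = 2 × 3^2 × 7 × 11
3654 = 2 × 3^2 × 7 × 29
189 = 3^3 × 7
LCM(882, 1386, 3654, 189) = 2 × 3^3 × 7^2 × 11 × 29 = 844074.

844074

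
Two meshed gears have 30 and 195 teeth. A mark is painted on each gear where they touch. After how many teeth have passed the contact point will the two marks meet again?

The first simultaneous occurrence is after LCM of the individual periods.
30 = 2 × 3 × 5
195 = 3 × 5 × 13
LCM(30, 195) = 2 × 3 × 5 × 13 = 390.

390 teeth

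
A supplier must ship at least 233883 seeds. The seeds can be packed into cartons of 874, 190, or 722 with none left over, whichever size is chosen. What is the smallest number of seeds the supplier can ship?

The number of seeds must be a common multiple of 874, 190, and 722, so a multiple of their LCM.
874 = 2 × 19 × 23
190 = 2 × 5 × 19
722 = 2 × 19^2
LCM(874, 190, 722) = 2 × 5 × 19^2 × 23 = 83030.
Smallest multiple of 83030 that is ≥ 233883: ⌈233883/83030⌉ × 83030 = 3 × 83030 = 249090.

249090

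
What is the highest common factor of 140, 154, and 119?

7

140 = 2^2 × 5 × 7
154 = 2 × 7 × 11
119 = 7 × 17
gcd(140, 154, 119) = 7.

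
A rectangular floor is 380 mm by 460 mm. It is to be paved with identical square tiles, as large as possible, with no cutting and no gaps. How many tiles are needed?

Tile side = gcd(380, 460).
380 = 2^2 × 5 × 19
460 = 2^2 × 5 × 23
gcd(380, 460) = 2^2 × 5 = 20.
Tiles: (380/20) × (460/20) = 19 × 23 = 437.

437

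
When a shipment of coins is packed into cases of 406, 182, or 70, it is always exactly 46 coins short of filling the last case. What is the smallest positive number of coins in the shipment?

Being 46 short of a full case of size k means N ≡ −46 (mod k), i.e. N + 46 is a multiple of each size.
406 = 2 × 7 × 29
182 = 2 × 7 × 13
70 = 2 × 5 × 7
LCM(406, 182, 70) = 2 × 5 × 7 × 13 × 29 = 26390.
Smallest positive N is 26390 − 46 = 26344.

26344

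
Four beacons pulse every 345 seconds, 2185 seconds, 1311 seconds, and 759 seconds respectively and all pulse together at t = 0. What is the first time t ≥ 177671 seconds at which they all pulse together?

216315 seconds

Joint pulses occur at multiples of LCM(345, 2185, 1311, 759).
345 = 3 × 5 × 23
2185 = 5 × 19 × 23
1311 = 3 × 19 × 23
759 = 3 × 11 × 23
LCM(345, 2185, 1311, 759) = 3 × 5 × 11 × 19 × 23 = 72105.
Smallest multiple of 72105 that is ≥ 177671: ⌈177671/72105⌉ × 72105 = 3 × 72105 = 216315.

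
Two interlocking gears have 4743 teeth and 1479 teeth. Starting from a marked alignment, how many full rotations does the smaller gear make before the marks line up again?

They are all back at their starting positions together after one LCM of the periods.
4743 = 3^2 × 17 × 31
1479 = 3 × 17 × 29
LCM(4743, 1479) = 3^2 × 17 × 29 × 31 = 137547.
Rotations for period 1479: 137547 / 1479 = 93.

93 rotations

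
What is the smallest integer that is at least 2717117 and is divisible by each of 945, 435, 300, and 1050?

The integer must be a common multiple of 945, 435, 300, and 1050, so a multiple of their LCM.
945 = 3^3 × 5 × 7
435 = 3 × 5 × 29
300 = 2^2 × 3 × 5^2
1050 = 2 × 3 × 5^2 × 7
LCM(945, 435, 300, 1050) = 2^2 × 3^3 × 5^2 × 7 × 29 = 548100.
Smallest multiple of 548100 that is ≥ 2717117: ⌈2717117/548100⌉ × 548100 = 5 × 548100 = 2740500.

2740500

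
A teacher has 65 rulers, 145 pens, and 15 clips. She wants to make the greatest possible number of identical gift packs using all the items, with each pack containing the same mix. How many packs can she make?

5 packs

The pack count must divide each quantity, so the greatest is gcd(65, 145, 15).
65 = 5 × 13
145 = 5 × 29
15 = 3 × 5
gcd(65, 145, 15) = 5.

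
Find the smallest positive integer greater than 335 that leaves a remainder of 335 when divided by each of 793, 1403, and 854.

N − 335 must be a common multiple of 793, 1403, and 854.
793 = 13 × 61
1403 = 23 × 61
854 = 2 × 7 × 61
LCM(793, 1403, 854) = 2 × 7 × 13 × 23 × 61 = 255346.
Smallest N > 335 is LCM + 335 = 255346 + 335 = 255681.

255681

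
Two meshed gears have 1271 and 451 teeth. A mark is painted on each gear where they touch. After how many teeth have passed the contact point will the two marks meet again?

They coincide at every common multiple of the periods; the first is the LCM.
1271 = 31 × 41
451 = 11 × 41
LCM(1271, 451) = 11 × 31 × 41 = 13981.

13981 teeth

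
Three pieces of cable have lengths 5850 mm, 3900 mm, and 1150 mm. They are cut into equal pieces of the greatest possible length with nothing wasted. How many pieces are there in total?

Piece length = gcd(5850, 3900, 1150).
5850 = 2 × 3^2 × 5^2 × 13
3900 = 2^2 × 3 × 5^2 × 13
1150 = 2 × 5^2 × 23
gcd(5850, 3900, 1150) = 2 × 5^2 = 50.
Total pieces = 5850/50 + 3900/50 + 1150/50 = 117 + 78 + 23 = 218.

218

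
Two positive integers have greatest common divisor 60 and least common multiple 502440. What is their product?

30146400

For any two positive integers, gcd × lcm = product = 60 × 502440 = 30146400.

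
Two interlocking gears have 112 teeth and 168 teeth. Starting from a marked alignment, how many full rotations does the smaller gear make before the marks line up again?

They are all back at their starting positions together after one LCM of the periods.
112 = 2^4 × 7
168 = 2^3 × 3 × 7
LCM(112, 168) = 2^4 × 3 × 7 = 336.
Rotations for period 112: 336 / 112 = 3.

3 rotations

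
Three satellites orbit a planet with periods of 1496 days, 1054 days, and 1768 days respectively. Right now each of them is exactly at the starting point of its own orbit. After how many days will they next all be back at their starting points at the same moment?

602888 days

We need the least common multiple of the intervals.
1496 = 2^3 × 11 × 17
1054 = 2 × 17 × 31
1768 = 2^3 × 13 × 17
LCM(1496, 1054, 1768) = 2^3 × 11 × 13 × 17 × 31 = 602888.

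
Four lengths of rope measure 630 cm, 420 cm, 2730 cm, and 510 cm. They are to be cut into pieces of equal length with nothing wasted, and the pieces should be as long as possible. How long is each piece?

30 cm

The greatest length dividing all of 630, 420, 2730, and 510 is their gcd.
630 = 2 × 3^2 × 5 × 7
420 = 2^2 × 3 × 5 × 7
2730 = 2 × 3 × 5 × 7 × 13
510 = 2 × 3 × 5 × 17
gcd(630, 420, 2730, 510) = 2 × 3 × 5 = 30.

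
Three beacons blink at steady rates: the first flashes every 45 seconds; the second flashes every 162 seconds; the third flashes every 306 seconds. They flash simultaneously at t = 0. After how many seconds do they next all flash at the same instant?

13770 seconds

We need the least common multiple of the intervals.
45 = 3^2 × 5
162 = 2 × 3^4
306 = 2 × 3^2 × 17
LCM(45, 162, 306) = 2 × 3^4 × 5 × 17 = 13770.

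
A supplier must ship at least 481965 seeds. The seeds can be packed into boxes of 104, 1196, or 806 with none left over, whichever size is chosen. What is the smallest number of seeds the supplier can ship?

The number of seeds must be a common multiple of 104, 1196, and 806, so a multiple of their LCM.
104 = 2^3 × 13
1196 = 2^2 × 13 × 23
806 = 2 × 13 × 31
LCM(104, 1196, 806) = 2^3 × 13 × 23 × 31 = 74152.
Smallest multiple of 74152 that is ≥ 481965: ⌈481965/74152⌉ × 74152 = 7 × 74152 = 519064.

519064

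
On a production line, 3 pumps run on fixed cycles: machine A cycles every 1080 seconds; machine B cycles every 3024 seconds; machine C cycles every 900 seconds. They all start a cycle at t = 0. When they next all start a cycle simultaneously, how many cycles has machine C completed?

All finish a whole number of cycles simultaneously at t = LCM of the periods.
1080 = 2^3 × 3^3 × 5
3024 = 2^4 × 3^3 × 7
900 = 2^2 × 3^2 × 5^2
LCM(1080, 3024, 900) = 2^4 × 3^3 × 5^2 × 7 = 75600.
Cycles for period 900: 75600 / 900 = 84.

84 cycles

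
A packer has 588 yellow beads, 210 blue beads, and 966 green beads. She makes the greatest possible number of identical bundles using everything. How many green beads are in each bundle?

Number of bundles = gcd(588, 210, 966).
588 = 2^2 × 3 × 7^2
210 = 2 × 3 × 5 × 7
966 = 2 × 3 × 7 × 23
gcd(588, 210, 966) = 2 × 3 × 7 = 42.
green beads per bundle = 966 / 42 = 23.

23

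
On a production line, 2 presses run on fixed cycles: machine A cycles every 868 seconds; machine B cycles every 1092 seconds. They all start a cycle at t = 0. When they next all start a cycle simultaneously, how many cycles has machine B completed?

The first common completion time is the LCM of the periods.
868 = 2^2 × 7 × 31
1092 = 2^2 × 3 × 7 × 13
LCM(868, 1092) = 2^2 × 3 × 7 × 13 × 31 = 33852.
Cycles for period 1092: 33852 / 1092 = 31.

31 cycles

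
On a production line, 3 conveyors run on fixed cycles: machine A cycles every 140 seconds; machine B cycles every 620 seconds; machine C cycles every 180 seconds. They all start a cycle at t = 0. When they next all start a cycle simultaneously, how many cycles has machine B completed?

All finish a whole number of cycles simultaneously at t = LCM of the periods.
140 = 2^2 × 5 × 7
620 = 2^2 × 5 × 31
180 = 2^2 × 3^2 × 5
LCM(140, 620, 180) = 2^2 × 3^2 × 5 × 7 × 31 = 39060.
Cycles for period 620: 39060 / 620 = 63.

63 cycles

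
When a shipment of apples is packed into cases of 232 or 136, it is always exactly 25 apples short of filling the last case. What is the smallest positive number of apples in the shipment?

Being 25 short of a full case of size k means N ≡ −25 (mod k), i.e. N + 25 is a multiple of each size.
232 = 2^3 × 29
136 = 2^3 × 17
LCM(232, 136) = 2^3 × 17 × 29 = 3944.
Smallest positive N is 3944 − 25 = 3919.

3919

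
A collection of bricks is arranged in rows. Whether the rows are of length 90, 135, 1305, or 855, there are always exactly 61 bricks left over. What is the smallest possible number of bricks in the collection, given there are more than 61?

N − 61 must be a common multiple of 90, 135, 1305, and 855.
90 = 2 × 3^2 × 5
135 = 3^3 × 5
1305 = 3^2 × 5 × 29
855 = 3^2 × 5 × 19
LCM(90, 135, 1305, 855) = 2 × 3^3 × 5 × 19 × 29 = 148770.
Smallest N > 61 is LCM + 61 = 148770 + 61 = 148831.

148831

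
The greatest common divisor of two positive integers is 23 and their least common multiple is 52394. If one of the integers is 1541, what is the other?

782

For two integers, gcd × lcm = product, so the other is (23 × 52394) / 1541 = 1205062 / 1541 = 782.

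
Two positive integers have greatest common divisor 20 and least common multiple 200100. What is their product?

For any two positive integers, gcd × lcm = product = 20 × 200100 = 4002000.

4002000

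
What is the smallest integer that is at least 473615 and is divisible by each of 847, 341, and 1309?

892738

The integer must be a common multiple of 847, 341, and 1309, so a multiple of their LCM.
847 = 7 × 11^2
341 = 11 × 31
1309 = 7 × 11 × 17
LCM(847, 341, 1309) = 7 × 11^2 × 17 × 31 = 446369.
Smallest multiple of 446369 that is ≥ 473615: ⌈473615/446369⌉ × 446369 = 2 × 446369 = 892738.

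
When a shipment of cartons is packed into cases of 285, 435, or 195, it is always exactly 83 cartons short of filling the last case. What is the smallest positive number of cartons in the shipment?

107362

Being 83 short of a full case of size k means N ≡ −83 (mod k), i.e. N + 83 is a multiple of each size.
285 = 3 × 5 × 19
435 = 3 × 5 × 29
195 = 3 × 5 × 13
LCM(285, 435, 195) = 3 × 5 × 13 × 19 × 29 = 107445.
Smallest positive N is 107445 − 83 = 107362.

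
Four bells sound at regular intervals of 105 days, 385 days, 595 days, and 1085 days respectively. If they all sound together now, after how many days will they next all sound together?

They coincide at every common multiple of the periods; the first is the LCM.
105 = 3 × 5 × 7
385 = 5 × 7 × 11
595 = 5 × 7 × 17
1085 = 5 × 7 × 31
LCM(105, 385, 595, 1085) = 3 × 5 × 7 × 11 × 17 × 31 = 608685.

608685 days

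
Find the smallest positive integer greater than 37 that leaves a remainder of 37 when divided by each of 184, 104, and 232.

69405

N − 37 must be a common multiple of 184, 104, and 232.
184 = 2^3 × 23
104 = 2^3 × 13
232 = 2^3 × 29
LCM(184, 104, 232) = 2^3 × 13 × 23 × 29 = 69368.
Smallest N > 37 is LCM + 37 = 69368 + 37 = 69405.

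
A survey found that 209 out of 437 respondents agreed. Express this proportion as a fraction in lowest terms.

11/23

209 = 11 × 19
437 = 19 × 23
gcd(209, 437) = 19.
Divide numerator and denominator by 19: 209/437 = 11/23.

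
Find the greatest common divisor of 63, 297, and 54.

63 = 3^2 × 7
297 = 3^3 × 11
54 = 2 × 3^3
gcd(63, 297, 54) = 3^2 = 9.

9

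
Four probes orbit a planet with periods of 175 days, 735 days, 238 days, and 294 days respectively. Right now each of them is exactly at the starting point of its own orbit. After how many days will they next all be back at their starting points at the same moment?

The first simultaneous occurrence is after LCM of the individual periods.
175 = 5^2 × 7
735 = 3 × 5 × 7^2
238 = 2 × 7 × 17
294 = 2 × 3 × 7^2
LCM(175, 735, 238, 294) = 2 × 3 × 5^2 × 7^2 × 17 = 124950.

124950 days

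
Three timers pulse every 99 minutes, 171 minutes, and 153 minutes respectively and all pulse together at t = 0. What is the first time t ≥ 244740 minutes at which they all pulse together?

Joint pulses occur at multiples of LCM(99, 171, 153).
99 = 3^2 × 11
171 = 3^2 × 19
153 = 3^2 × 17
LCM(99, 171, 153) = 3^2 × 11 × 17 × 19 = 31977.
Smallest multiple of 31977 that is ≥ 244740: ⌈244740/31977⌉ × 31977 = 8 × 31977 = 255816.

255816 minutes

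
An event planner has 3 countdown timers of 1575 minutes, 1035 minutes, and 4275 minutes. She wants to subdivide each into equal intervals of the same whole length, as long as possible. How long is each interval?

45 minutes

The interval must divide each timer length; the longest such is the gcd.
1575 = 3^2 × 5^2 × 7
1035 = 3^2 × 5 × 23
4275 = 3^2 × 5^2 × 19
gcd(1575, 1035, 4275) = 3^2 × 5 = 45.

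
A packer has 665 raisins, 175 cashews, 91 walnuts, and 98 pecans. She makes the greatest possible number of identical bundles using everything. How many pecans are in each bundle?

14

Number of bundles = gcd(665, 175, 91, 98).
665 = 5 × 7 × 19
175 = 5^2 × 7
91 = 7 × 13
98 = 2 × 7^2
gcd(665, 175, 91, 98) = 7.
pecans per bundle = 98 / 7 = 14.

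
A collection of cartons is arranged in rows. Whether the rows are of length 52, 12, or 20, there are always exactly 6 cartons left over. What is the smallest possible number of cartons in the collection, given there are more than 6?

N − 6 must be a common multiple of 52, 12, and 20.
52 = 2^2 × 13
12 = 2^2 × 3
20 = 2^2 × 5
LCM(52, 12, 20) = 2^2 × 3 × 5 × 13 = 780.
Smallest N > 6 is LCM + 6 = 780 + 6 = 786.

786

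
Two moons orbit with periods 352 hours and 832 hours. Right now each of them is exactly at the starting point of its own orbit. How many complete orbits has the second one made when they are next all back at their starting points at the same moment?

The first common completion time is the LCM of the periods.
352 = 2^5 × 11
832 = 2^6 × 13
LCM(352, 832) = 2^6 × 11 × 13 = 9152.
Orbits for period 832: 9152 / 832 = 11.

11 orbits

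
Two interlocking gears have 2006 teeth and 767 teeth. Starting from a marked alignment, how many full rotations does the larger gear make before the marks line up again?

13 rotations

They are all back at their starting positions together after one LCM of the periods.
2006 = 2 × 17 × 59
767 = 13 × 59
LCM(2006, 767) = 2 × 13 × 17 × 59 = 26078.
Rotations for period 2006: 26078 / 2006 = 13.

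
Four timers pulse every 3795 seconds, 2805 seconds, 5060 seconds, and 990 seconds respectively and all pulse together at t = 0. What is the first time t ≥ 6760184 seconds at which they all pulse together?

6967620 seconds

Joint pulses occur at multiples of LCM(3795, 2805, 5060, 990).
3795 = 3 × 5 × 11 × 23
2805 = 3 × 5 × 11 × 17
5060 = 2^2 × 5 × 11 × 23
990 = 2 × 3^2 × 5 × 11
LCM(3795, 2805, 5060, 990) = 2^2 × 3^2 × 5 × 11 × 17 × 23 = 774180.
Smallest multiple of 774180 that is ≥ 6760184: ⌈6760184/774180⌉ × 774180 = 9 × 774180 = 6967620.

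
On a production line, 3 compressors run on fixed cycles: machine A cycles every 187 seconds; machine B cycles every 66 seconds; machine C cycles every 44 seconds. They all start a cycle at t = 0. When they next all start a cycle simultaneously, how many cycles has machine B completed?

All finish a whole number of cycles simultaneously at t = LCM of the periods.
187 = 11 × 17
66 = 2 × 3 × 11
44 = 2^2 × 11
LCM(187, 66, 44) = 2^2 × 3 × 11 × 17 = 2244.
Cycles for period 66: 2244 / 66 = 34.

34 cycles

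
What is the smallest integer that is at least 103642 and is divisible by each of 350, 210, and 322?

The integer must be a common multiple of 350, 210, and 322, so a multiple of their LCM.
350 = 2 × 5^2 × 7
210 = 2 × 3 × 5 × 7
322 = 2 × 7 × 23
LCM(350, 210, 322) = 2 × 3 × 5^2 × 7 × 23 = 24150.
Smallest multiple of 24150 that is ≥ 103642: ⌈103642/24150⌉ × 24150 = 5 × 24150 = 120750.

120750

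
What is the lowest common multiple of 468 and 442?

468 = 2^2 × 3^2 × 13
442 = 2 × 13 × 17
LCM(468, 442) = 2^2 × 3^2 × 13 × 17 = 7956.

7956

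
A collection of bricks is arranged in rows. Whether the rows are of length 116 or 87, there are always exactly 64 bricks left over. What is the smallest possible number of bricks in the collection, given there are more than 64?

412

N − 64 must be a common multiple of 116 and 87.
116 = 2^2 × 29
87 = 3 × 29
LCM(116, 87) = 2^2 × 3 × 29 = 348.
Smallest N > 64 is LCM + 64 = 348 + 64 = 412.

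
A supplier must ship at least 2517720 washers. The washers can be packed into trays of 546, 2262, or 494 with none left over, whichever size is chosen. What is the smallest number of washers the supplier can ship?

2707614

The number of washers must be a common multiple of 546, 2262, and 494, so a multiple of their LCM.
546 = 2 × 3 × 7 × 13
2262 = 2 × 3 × 13 × 29
494 = 2 × 13 × 19
LCM(546, 2262, 494) = 2 × 3 × 7 × 13 × 19 × 29 = 300846.
Smallest multiple of 300846 that is ≥ 2517720: ⌈2517720/300846⌉ × 300846 = 9 × 300846 = 2707614.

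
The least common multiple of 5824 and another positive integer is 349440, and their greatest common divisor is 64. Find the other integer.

3840

gcd × lcm = product of the two integers, so the other integer is (64 × 349440) / 5824 = 3840.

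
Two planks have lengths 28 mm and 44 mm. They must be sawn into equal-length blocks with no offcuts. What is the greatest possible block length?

4 mm

The block length must divide every plank, so the greatest is gcd(28, 44).
28 = 2^2 × 7
44 = 2^2 × 11
gcd(28, 44) = 2^2 = 4.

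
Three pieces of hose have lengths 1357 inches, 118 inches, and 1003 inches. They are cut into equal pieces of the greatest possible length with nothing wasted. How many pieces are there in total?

42

Piece length = gcd(1357, 118, 1003).
1357 = 23 × 59
118 = 2 × 59
1003 = 17 × 59
gcd(1357, 118, 1003) = 59.
Total pieces = 1357/59 + 118/59 + 1003/59 = 23 + 2 + 17 = 42.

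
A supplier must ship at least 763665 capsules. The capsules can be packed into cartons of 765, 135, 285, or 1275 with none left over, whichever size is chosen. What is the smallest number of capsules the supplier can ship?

872100

The number of capsules must be a common multiple of 765, 135, 285, and 1275, so a multiple of their LCM.
765 = 3^2 × 5 × 17
135 = 3^3 × 5
285 = 3 × 5 × 19
1275 = 3 × 5^2 × 17
LCM(765, 135, 285, 1275) = 3^3 × 5^2 × 17 × 19 = 218025.
Smallest multiple of 218025 that is ≥ 763665: ⌈763665/218025⌉ × 218025 = 4 × 218025 = 872100.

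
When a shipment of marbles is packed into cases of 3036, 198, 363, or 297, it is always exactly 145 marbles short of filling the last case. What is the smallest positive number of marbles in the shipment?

300419

Being 145 short of a full case of size k means N ≡ −145 (mod k), i.e. N + 145 is a multiple of each size.
3036 = 2^2 × 3 × 11 × 23
198 = 2 × 3^2 × 11
363 = 3 × 11^2
297 = 3^3 × 11
LCM(3036, 198, 363, 297) = 2^2 × 3^3 × 11^2 × 23 = 300564.
Smallest positive N is 300564 − 145 = 300419.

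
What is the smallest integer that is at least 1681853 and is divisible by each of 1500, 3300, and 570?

The integer must be a common multiple of 1500, 3300, and 570, so a multiple of their LCM.
1500 = 2^2 × 3 × 5^3
3300 = 2^2 × 3 × 5^2 × 11
570 = 2 × 3 × 5 × 19
LCM(1500, 3300, 570) = 2^2 × 3 × 5^3 × 11 × 19 = 313500.
Smallest multiple of 313500 that is ≥ 1681853: ⌈1681853/313500⌉ × 313500 = 6 × 313500 = 1881000.

1881000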